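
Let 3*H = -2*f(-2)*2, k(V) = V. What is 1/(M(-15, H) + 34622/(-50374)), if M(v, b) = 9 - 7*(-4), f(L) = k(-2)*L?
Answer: 25187/914608 ≈ 0.027539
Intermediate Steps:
f(L) = -2*L
H = -16/3 (H = (-(-4)*(-2)*2)/3 = (-2*4*2)/3 = (-8*2)/3 = (⅓)*(-16) = -16/3 ≈ -5.3333)
M(v, b) = 37 (M(v, b) = 9 + 28 = 37)
1/(M(-15, H) + 34622/(-50374)) = 1/(37 + 34622/(-50374)) = 1/(37 + 34622*(-1/50374)) = 1/(37 - 17311/25187) = 1/(914608/25187) = 25187/914608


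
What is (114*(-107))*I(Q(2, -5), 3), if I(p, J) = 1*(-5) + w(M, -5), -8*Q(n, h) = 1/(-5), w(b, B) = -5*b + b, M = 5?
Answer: 304950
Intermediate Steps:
w(b, B) = -4*b
Q(n, h) = 1/40 (Q(n, h) = -⅛/(-5) = -⅛*(-⅕) = 1/40)
I(p, J) = -25 (I(p, J) = 1*(-5) - 4*5 = -5 - 20 = -25)
(114*(-107))*I(Q(2, -5), 3) = (114*(-107))*(-25) = -12198*(-25) = 304950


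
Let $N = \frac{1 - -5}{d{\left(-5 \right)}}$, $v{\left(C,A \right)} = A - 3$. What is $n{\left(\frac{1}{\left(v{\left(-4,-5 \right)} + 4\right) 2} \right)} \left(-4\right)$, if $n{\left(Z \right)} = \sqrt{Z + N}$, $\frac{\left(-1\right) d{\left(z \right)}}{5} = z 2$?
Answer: $- \frac{i \sqrt{2}}{5} \approx - 0.28284 i$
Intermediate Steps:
$d{\left(z \right)} = - 10 z$ ($d{\left(z \right)} = - 5 z 2 = - 5 \cdot 2 z = - 10 z$)
$v{\left(C,A \right)} = -3 + A$
$N = \frac{3}{25}$ ($N = \frac{1 - -5}{\left(-10\right) \left(-5\right)} = \frac{1 + 5}{50} = 6 \cdot \frac{1}{50} = \frac{3}{25} \approx 0.12$)
$n{\left(Z \right)} = \sqrt{\frac{3}{25} + Z}$ ($n{\left(Z \right)} = \sqrt{Z + \frac{3}{25}} = \sqrt{\frac{3}{25} + Z}$)
$n{\left(\frac{1}{\left(v{\left(-4,-5 \right)} + 4\right) 2} \right)} \left(-4\right) = \frac{\sqrt{3 + \frac{25}{\left(\left(-3 - 5\right) + 4\right) 2}}}{5} \left(-4\right) = \frac{\sqrt{3 + \frac{25}{\left(-8 + 4\right) 2}}}{5} \left(-4\right) = \frac{\sqrt{3 + \frac{25}{\left(-4\right) 2}}}{5} \left(-4\right) = \frac{\sqrt{3 + \frac{25}{-8}}}{5} \left(-4\right) = \frac{\sqrt{3 + 25 \left(- \frac{1}{8}\right)}}{5} \left(-4\right) = \frac{\sqrt{3 - \frac{25}{8}}}{5} \left(-4\right) = \frac{\sqrt{- \frac{1}{8}}}{5} \left(-4\right) = \frac{\frac{1}{4} i \sqrt{2}}{5} \left(-4\right) = \frac{i \sqrt{2}}{20} \left(-4\right) = - \frac{i \sqrt{2}}{5}$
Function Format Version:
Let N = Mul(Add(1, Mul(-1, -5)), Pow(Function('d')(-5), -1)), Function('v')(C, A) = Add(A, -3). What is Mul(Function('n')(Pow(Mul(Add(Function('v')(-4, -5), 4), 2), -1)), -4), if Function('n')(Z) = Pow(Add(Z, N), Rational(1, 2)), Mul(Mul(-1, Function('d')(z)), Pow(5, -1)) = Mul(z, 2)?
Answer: Mul(Rational(-1, 5), I, Pow(2, Rational(1, 2))) ≈ Mul(-0.28284, I)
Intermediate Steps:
Function('d')(z) = Mul(-10, z) (Function('d')(z) = Mul(-5, Mul(z, 2)) = Mul(-5, Mul(2, z)) = Mul(-10, z))
Function('v')(C, A) = Add(-3, A)
N = Rational(3, 25) (N = Mul(Add(1, Mul(-1, -5)), Pow(Mul(-10, -5), -1)) = Mul(Add(1, 5), Pow(50, -1)) = Mul(6, Rational(1, 50)) = Rational(3, 25) ≈ 0.12000)
Function('n')(Z) = Pow(Add(Rational(3, 25), Z), Rational(1, 2)) (Function('n')(Z) = Pow(Add(Z, Rational(3, 25)), Rational(1, 2)) = Pow(Add(Rational(3, 25), Z), Rational(1, 2)))
Mul(Function('n')(Pow(Mul(Add(Function('v')(-4, -5), 4), 2), -1)), -4) = Mul(Mul(Rational(1, 5), Pow(Add(3, Mul(25, Pow(Mul(Add(Add(-3, -5), 4), 2), -1))), Rational(1, 2))), -4) = Mul(Mul(Rational(1, 5), Pow(Add(3, Mul(25, Pow(Mul(Add(-8, 4), 2), -1))), Rational(1, 2))), -4) = Mul(Mul(Rational(1, 5), Pow(Add(3, Mul(25, Pow(Mul(-4, 2), -1))), Rational(1, 2))), -4) = Mul(Mul(Rational(1, 5), Pow(Add(3, Mul(25, Pow(-8, -1))), Rational(1, 2))), -4) = Mul(Mul(Rational(1, 5), Pow(Add(3, Mul(25, Rational(-1, 8))), Rational(1, 2))), -4) = Mul(Mul(Rational(1, 5), Pow(Add(3, Rational(-25, 8)), Rational(1, 2))), -4) = Mul(Mul(Rational(1, 5), Pow(Rational(-1, 8), Rational(1, 2))), -4) = Mul(Mul(Rational(1, 5), Mul(Rational(1, 4), I, Pow(2, Rational(1, 2)))), -4) = Mul(Mul(Rational(1, 20), I, Pow(2, Rational(1, 2))), -4) = Mul(Rational(-1, 5), I, Pow(2, Rational(1, 2)))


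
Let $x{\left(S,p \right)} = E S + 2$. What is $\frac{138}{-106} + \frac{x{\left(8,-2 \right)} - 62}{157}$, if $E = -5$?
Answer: $- \frac{16133}{8321} \approx -1.9388$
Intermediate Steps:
$x{\left(S,p \right)} = 2 - 5 S$ ($x{\left(S,p \right)} = - 5 S + 2 = 2 - 5 S$)
$\frac{138}{-106} + \frac{x{\left(8,-2 \right)} - 62}{157} = \frac{138}{-106} + \frac{\left(2 - 40\right) - 62}{157} = 138 \left(- \frac{1}{106}\right) + \left(\left(2 - 40\right) - 62\right) \frac{1}{157} = - \frac{69}{53} + \left(-38 - 62\right) \frac{1}{157} = - \frac{69}{53} - \frac{100}{157} = - \frac{16133}{8321}$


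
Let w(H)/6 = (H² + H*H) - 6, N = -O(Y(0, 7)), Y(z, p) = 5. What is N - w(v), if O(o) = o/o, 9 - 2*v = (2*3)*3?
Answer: -208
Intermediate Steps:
v = -9/2 (v = 9/2 - 2*3*3/2 = 9/2 - 3*3 = 9/2 - ½*18 = 9/2 - 9 = -9/2 ≈ -4.5000)
O(o) = 1
N = -1 (N = -1*1 = -1)
w(H) = -36 + 12*H² (w(H) = 6*((H² + H*H) - 6) = 6*((H² + H²) - 6) = 6*(2*H² - 6) = 6*(-6 + 2*H²) = -36 + 12*H²)
N - w(v) = -1 - (-36 + 12*(-9/2)²) = -1 - (-36 + 12*(81/4)) = -1 - (-36 + 243) = -1 - 1*207 = -1 - 207 = -208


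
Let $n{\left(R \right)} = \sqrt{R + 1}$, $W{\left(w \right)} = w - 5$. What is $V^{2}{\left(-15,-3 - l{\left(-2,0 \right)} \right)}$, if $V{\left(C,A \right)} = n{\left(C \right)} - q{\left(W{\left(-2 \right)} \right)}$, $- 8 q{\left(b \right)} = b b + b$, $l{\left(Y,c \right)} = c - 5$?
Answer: $\frac{217}{16} + \frac{21 i \sqrt{14}}{2} \approx 13.563 + 39.287 i$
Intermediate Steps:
$W{\left(w \right)} = -5 + w$
$n{\left(R \right)} = \sqrt{1 + R}$
$l{\left(Y,c \right)} = -5 + c$
$q{\left(b \right)} = - \frac{b}{8} - \frac{b^{2}}{8}$ ($q{\left(b \right)} = - \frac{b b + b}{8} = - \frac{b^{2} + b}{8} = - \frac{b + b^{2}}{8} = - \frac{b}{8} - \frac{b^{2}}{8}$)
$V{\left(C,A \right)} = \frac{21}{4} + \sqrt{1 + C}$ ($V{\left(C,A \right)} = \sqrt{1 + C} - - \frac{\left(-5 - 2\right) \left(1 - 7\right)}{8} = \sqrt{1 + C} - \left(- \frac{1}{8}\right) \left(-7\right) \left(1 - 7\right) = \sqrt{1 + C} - \left(- \frac{1}{8}\right) \left(-7\right) \left(-6\right) = \sqrt{1 + C} - - \frac{21}{4} = \sqrt{1 + C} + \frac{21}{4} = \frac{21}{4} + \sqrt{1 + C}$)
$V^{2}{\left(-15,-3 - l{\left(-2,0 \right)} \right)} = \left(\frac{21}{4} + \sqrt{1 - 15}\right)^{2} = \left(\frac{21}{4} + \sqrt{-14}\right)^{2} = \left(\frac{21}{4} + i \sqrt{14}\right)^{2}$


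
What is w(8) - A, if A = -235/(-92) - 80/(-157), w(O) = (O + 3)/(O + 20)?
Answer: -67516/25277 ≈ -2.6710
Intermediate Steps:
w(O) = (3 + O)/(20 + O)
A = 44255/14444 (A = -235*(-1/92) - 80*(-1/157) = 235/92 + 80/157 = 44255/14444 ≈ 3.0639)
w(8) - A = (3 + 8)/(20 + 8) - 1*44255/14444 = 11/28 - 44255/14444 = -67516/25277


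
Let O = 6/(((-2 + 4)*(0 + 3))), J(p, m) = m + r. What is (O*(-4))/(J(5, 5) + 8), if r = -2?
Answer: -4/11 ≈ -0.36364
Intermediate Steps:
J(p, m) = -2 + m (J(p, m) = m - 2 = -2 + m)
O = 1 (O = 6/((2*3)) = 6/6 = 6*(⅙) = 1)
(O*(-4))/(J(5, 5) + 8) = (1*(-4))/((-2 + 5) + 8) = -4/(3 + 8) = -4/11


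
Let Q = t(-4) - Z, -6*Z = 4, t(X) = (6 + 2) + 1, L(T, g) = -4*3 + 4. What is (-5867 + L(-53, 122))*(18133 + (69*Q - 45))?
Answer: -110185625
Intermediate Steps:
L(T, g) = -8 (L(T, g) = -12 + 4 = -8)
t(X) = 9 (t(X) = 8 + 1 = 9)
Z = -2/3 (Z = -1/6*4 = -2/3 ≈ -0.66667)
Q = 29/3 (Q = 9 - 1*(-2/3) = 9 + 2/3 = 29/3 ≈ 9.6667)
(-5867 + L(-53, 122))*(18133 + (69*Q - 45)) = (-5867 - 8)*(18133 + (69*(29/3) - 45)) = -5875*(18133 + (667 - 45)) = -5875*(18133 + 622) = -5875*18755 = -110185625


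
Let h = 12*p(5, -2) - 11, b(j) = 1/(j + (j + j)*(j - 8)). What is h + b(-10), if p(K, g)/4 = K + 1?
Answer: 96951/350 ≈ 277.00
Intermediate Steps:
p(K, g) = 4 + 4*K (p(K, g) = 4*(K + 1) = 4*(1 + K) = 4 + 4*K)
b(j) = 1/(j + 2*j*(-8 + j)) (b(j) = 1/(j + (2*j)*(-8 + j)) = 1/(j + 2*j*(-8 + j)))
h = 277 (h = 12*(4 + 4*5) - 11 = 12*(4 + 20) - 11 = 12*24 - 11 = 288 - 11 = 277)
h + b(-10) = 277 + 1/((-10)*(-15 + 2*(-10))) = 277 - 1/(10*(-15 - 20)) = 277 - ⅒/(-35) = 277 - ⅒*(-1/35) = 277 + 1/350 = 96951/350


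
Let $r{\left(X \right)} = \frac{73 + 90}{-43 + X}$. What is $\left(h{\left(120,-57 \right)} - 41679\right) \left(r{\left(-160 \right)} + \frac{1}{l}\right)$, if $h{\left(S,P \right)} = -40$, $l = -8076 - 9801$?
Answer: $\frac{121575590726}{3629031} \approx 33501.0$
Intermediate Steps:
$l = -17877$ ($l = -8076 - 9801 = -17877$)
$r{\left(X \right)} = \frac{163}{-43 + X}$
$\left(h{\left(120,-57 \right)} - 41679\right) \left(r{\left(-160 \right)} + \frac{1}{l}\right) = \left(-40 - 41679\right) \left(\frac{163}{-43 - 160} + \frac{1}{-17877}\right) = - 41719 \left(\frac{163}{-203} - \frac{1}{17877}\right) = - 41719 \left(163 \left(- \frac{1}{203}\right) - \frac{1}{17877}\right) = - 41719 \left(- \frac{163}{203} - \frac{1}{17877}\right) = \left(-41719\right) \left(- \frac{2914154}{3629031}\right) = \frac{121575590726}{3629031}$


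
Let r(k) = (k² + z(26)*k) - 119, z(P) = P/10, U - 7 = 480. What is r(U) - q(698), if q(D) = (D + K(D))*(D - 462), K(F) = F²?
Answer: -574532779/5 ≈ -1.1491e+8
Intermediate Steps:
U = 487 (U = 7 + 480 = 487)
z(P) = P/10 (z(P) = P*(⅒) = P/10)
r(k) = -119 + k² + 13*k/5 (r(k) = (k² + ((⅒)*26)*k) - 119 = (k² + 13*k/5) - 119 = -119 + k² + 13*k/5)
q(D) = (-462 + D)*(D + D²) (q(D) = (D + D²)*(D - 462) = (D + D²)*(-462 + D) = (-462 + D)*(D + D²))
r(U) - q(698) = (-119 + 487² + (13/5)*487) - 698*(-462 + 698² - 461*698) = (-119 + 237169 + 6331/5) - 698*(-462 + 487204 - 321778) = 1191581/5 - 698*164964 = 1191581/5 - 1*115144872 = 1191581/5 - 115144872 = -574532779/5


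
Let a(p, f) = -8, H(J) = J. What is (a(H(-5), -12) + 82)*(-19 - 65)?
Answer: -6216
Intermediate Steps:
(a(H(-5), -12) + 82)*(-19 - 65) = (-8 + 82)*(-19 - 65) = 74*(-84) = -6216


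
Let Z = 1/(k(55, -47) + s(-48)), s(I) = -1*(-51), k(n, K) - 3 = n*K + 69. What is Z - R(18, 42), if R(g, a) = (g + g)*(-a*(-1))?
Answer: -3722545/2462 ≈ -1512.0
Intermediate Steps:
k(n, K) = 72 + K*n (k(n, K) = 3 + (n*K + 69) = 3 + (K*n + 69) = 3 + (69 + K*n) = 72 + K*n)
s(I) = 51
R(g, a) = 2*a*g (R(g, a) = (2*g)*(-(-1)*a) = (2*g)*a = 2*a*g)
Z = -1/2462 (Z = 1/((72 - 47*55) + 51) = 1/((72 - 2585) + 51) = 1/(-2513 + 51) = 1/(-2462) = -1/2462 ≈ -0.00040617)
Z - R(18, 42) = -1/2462 - 2*42*18 = -1/2462 - 1*1512 = -1/2462 - 1512 = -3722545/2462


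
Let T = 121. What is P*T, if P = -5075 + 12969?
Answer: 955174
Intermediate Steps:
P = 7894
P*T = 7894*121 = 955174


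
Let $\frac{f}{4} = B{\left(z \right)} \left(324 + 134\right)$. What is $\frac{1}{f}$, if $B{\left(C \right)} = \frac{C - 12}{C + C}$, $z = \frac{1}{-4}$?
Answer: $\frac{1}{44884} \approx 2.228 \cdot 10^{-5}$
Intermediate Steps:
$z = - \frac{1}{4} \approx -0.25$
$B{\left(C \right)} = \frac{-12 + C}{2 C}$
$f = 44884$ ($f = 4 \frac{-12 - \frac{1}{4}}{2 \left(- \frac{1}{4}\right)} \left(324 + 134\right) = 4 \cdot \frac{1}{2} \left(-4\right) \left(- \frac{49}{4}\right) 458 = 4 \cdot \frac{49}{2} \cdot 458 = 4 \cdot 11221 = 44884$)
$\frac{1}{f} = \frac{1}{44884}$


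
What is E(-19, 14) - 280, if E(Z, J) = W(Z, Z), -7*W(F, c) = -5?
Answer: -1955/7 ≈ -279.29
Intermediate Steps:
W(F, c) = 5/7 (W(F, c) = -⅐*(-5) = 5/7)
E(Z, J) = 5/7
E(-19, 14) - 280 = 5/7 - 280 = -1955/7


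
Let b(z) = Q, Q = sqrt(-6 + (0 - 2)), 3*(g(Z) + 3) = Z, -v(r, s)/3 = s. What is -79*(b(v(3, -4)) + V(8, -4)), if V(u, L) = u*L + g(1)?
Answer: 8216/3 - 158*I*sqrt(2) ≈ 2738.7 - 223.45*I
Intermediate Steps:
v(r, s) = -3*s
g(Z) = -3 + Z/3
V(u, L) = -8/3 + L*u (V(u, L) = u*L + (-3 + (1/3)*1) = L*u + (-3 + 1/3) = L*u - 8/3 = -8/3 + L*u)
Q = 2*I*sqrt(2) (Q = sqrt(-6 - 2) = sqrt(-8) = 2*I*sqrt(2) ≈ 2.8284*I)
b(z) = 2*I*sqrt(2)
-79*(b(v(3, -4)) + V(8, -4)) = -79*(2*I*sqrt(2) + (-8/3 - 4*8)) = -79*(2*I*sqrt(2) + (-8/3 - 32)) = -79*(2*I*sqrt(2) - 104/3) = -79*(-104/3 + 2*I*sqrt(2)) = 8216/3 - 158*I*sqrt(2)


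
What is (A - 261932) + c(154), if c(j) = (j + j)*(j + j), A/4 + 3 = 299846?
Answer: 1032304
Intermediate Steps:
A = 1199372 (A = -12 + 4*299846 = -12 + 1199384 = 1199372)
c(j) = 4*j**2 (c(j) = (2*j)*(2*j) = 4*j**2)
(A - 261932) + c(154) = (1199372 - 261932) + 4*154**2 = 937440 + 4*23716 = 937440 + 94864 = 1032304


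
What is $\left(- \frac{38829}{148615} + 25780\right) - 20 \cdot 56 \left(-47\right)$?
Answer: $\frac{11654349471}{148615} \approx 78420.0$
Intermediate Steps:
$\left(- \frac{38829}{148615} + 25780\right) - 20 \cdot 56 \left(-47\right) = \left(\left(-38829\right) \frac{1}{148615} + 25780\right) - 1120 \left(-47\right) = \left(- \frac{38829}{148615} + 25780\right) - -52640 = \frac{3831255871}{148615} + 52640 = \frac{11654349471}{148615}$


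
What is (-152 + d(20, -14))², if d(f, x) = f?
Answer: 17424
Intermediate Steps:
(-152 + d(20, -14))² = (-152 + 20)² = (-132)² = 17424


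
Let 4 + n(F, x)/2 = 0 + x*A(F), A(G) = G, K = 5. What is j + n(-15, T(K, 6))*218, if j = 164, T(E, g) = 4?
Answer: -27740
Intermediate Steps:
n(F, x) = -8 + 2*F*x (n(F, x) = -8 + 2*(0 + x*F) = -8 + 2*(0 + F*x) = -8 + 2*(F*x) = -8 + 2*F*x)
j + n(-15, T(K, 6))*218 = 164 + (-8 + 2*(-15)*4)*218 = 164 + (-8 - 120)*218 = 164 - 128*218 = 164 - 27904 = -27740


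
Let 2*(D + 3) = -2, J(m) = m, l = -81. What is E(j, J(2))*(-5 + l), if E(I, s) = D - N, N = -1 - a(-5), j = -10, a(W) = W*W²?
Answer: 11008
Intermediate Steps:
a(W) = W³
D = -4 (D = -3 + (½)*(-2) = -3 - 1 = -4)
N = 124 (N = -1 - 1*(-5)³ = -1 - 1*(-125) = -1 + 125 = 124)
E(I, s) = -128 (E(I, s) = -4 - 1*124 = -4 - 124 = -128)
E(j, J(2))*(-5 + l) = -128*(-5 - 81) = -128*(-86) = 11008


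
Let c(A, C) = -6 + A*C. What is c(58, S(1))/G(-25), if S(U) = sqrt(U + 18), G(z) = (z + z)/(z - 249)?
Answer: -822/25 + 7946*sqrt(19)/25 ≈ 1352.6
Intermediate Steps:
G(z) = 2*z/(-249 + z) (G(z) = (2*z)/(-249 + z) = 2*z/(-249 + z))
S(U) = sqrt(18 + U)
c(58, S(1))/G(-25) = (-6 + 58*sqrt(18 + 1))/((2*(-25)/(-249 - 25))) = (-6 + 58*sqrt(19))/((2*(-25)/(-274))) = (-6 + 58*sqrt(19))/((2*(-25)*(-1/274))) = (-6 + 58*sqrt(19))/(25/137) = (-6 + 58*sqrt(19))*(137/25) = -822/25 + 7946*sqrt(19)/25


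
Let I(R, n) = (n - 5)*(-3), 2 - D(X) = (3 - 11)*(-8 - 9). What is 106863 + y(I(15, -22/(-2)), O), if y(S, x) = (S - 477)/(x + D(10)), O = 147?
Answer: 1388724/13 ≈ 1.0682e+5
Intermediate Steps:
D(X) = -134 (D(X) = 2 - (3 - 11)*(-8 - 9) = 2 - (-8)*(-17) = 2 - 1*136 = 2 - 136 = -134)
I(R, n) = 15 - 3*n (I(R, n) = (-5 + n)*(-3) = 15 - 3*n)
y(S, x) = (-477 + S)/(-134 + x) (y(S, x) = (S - 477)/(x - 134) = (-477 + S)/(-134 + x))
106863 + y(I(15, -22/(-2)), O) = 106863 + (-477 + (15 - (-66)/(-2)))/(-134 + 147) = 106863 + (-477 + (15 - (-66)*(-1)/2))/13 = 106863 + (-477 + (15 - 3*11))/13 = 106863 + (-477 + (15 - 33))/13 = 106863 + (-477 - 18)/13 = 106863 + (1/13)*(-495) = 106863 - 495/13 = 1388724/13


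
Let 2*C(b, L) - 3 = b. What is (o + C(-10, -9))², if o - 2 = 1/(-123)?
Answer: 137641/60516 ≈ 2.2745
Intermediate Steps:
C(b, L) = 3/2 + b/2
o = 245/123 (o = 2 + 1/(-123) = 2 - 1/123 = 245/123 ≈ 1.9919)
(o + C(-10, -9))² = (245/123 + (3/2 + (½)*(-10)))² = (245/123 + (3/2 - 5))² = (245/123 - 7/2)² = (-371/246)² = 137641/60516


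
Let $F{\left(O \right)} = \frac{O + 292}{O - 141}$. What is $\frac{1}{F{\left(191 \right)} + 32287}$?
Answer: $\frac{50}{1614833} \approx 3.0963 \cdot 10^{-5}$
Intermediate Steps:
$F{\left(O \right)} = \frac{292 + O}{-141 + O}$ ($F{\left(O \right)} = \frac{292 + O}{O - 141} = \frac{292 + O}{-141 + O}$)
$\frac{1}{F{\left(191 \right)} + 32287} = \frac{1}{\frac{292 + 191}{-141 + 191} + 32287} = \frac{1}{\frac{1}{50} \cdot 483 + 32287} = \frac{1}{\frac{483}{50} + 32287} = \frac{1}{\frac{1614833}{50}} = \frac{50}{1614833}$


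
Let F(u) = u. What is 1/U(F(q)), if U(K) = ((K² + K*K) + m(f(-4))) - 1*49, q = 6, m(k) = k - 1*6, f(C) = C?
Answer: 1/13 ≈ 0.076923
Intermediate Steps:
m(k) = -6 + k (m(k) = k - 6 = -6 + k)
U(K) = -59 + 2*K² (U(K) = ((K² + K*K) + (-6 - 4)) - 1*49 = ((K² + K²) - 10) - 49 = (2*K² - 10) - 49 = (-10 + 2*K²) - 49 = -59 + 2*K²)
1/U(F(q)) = 1/(-59 + 2*6²) = 1/(-59 + 2*36) = 1/(-59 + 72) = 1/13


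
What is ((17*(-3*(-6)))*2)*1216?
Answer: 744192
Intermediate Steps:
((17*(-3*(-6)))*2)*1216 = ((17*18)*2)*1216 = (306*2)*1216 = 612*1216 = 744192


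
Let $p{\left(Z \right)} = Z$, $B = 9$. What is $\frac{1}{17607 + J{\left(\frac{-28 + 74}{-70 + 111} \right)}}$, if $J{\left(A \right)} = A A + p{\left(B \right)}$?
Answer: $\frac{1681}{29614612} \approx 5.6763 \cdot 10^{-5}$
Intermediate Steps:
$J{\left(A \right)} = 9 + A^{2}$ ($J{\left(A \right)} = A A + 9 = A^{2} + 9 = 9 + A^{2}$)
$\frac{1}{17607 + J{\left(\frac{-28 + 74}{-70 + 111} \right)}} = \frac{1}{17607 + \left(9 + \left(\frac{-28 + 74}{-70 + 111}\right)^{2}\right)} = \frac{1}{17607 + \left(9 + \left(\frac{46}{41}\right)^{2}\right)} = \frac{1}{17607 + \left(9 + \frac{2116}{1681}\right)} = \frac{1}{17607 + \frac{17245}{1681}} = \frac{1}{\frac{29614612}{1681}} = \frac{1681}{29614612}$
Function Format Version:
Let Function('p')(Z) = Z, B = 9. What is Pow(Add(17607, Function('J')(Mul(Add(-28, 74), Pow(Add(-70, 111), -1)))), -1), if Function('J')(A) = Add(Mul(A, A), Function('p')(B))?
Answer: Rational(1681, 29614612) ≈ 5.6763e-5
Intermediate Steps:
Function('J')(A) = Add(9, Pow(A, 2)) (Function('J')(A) = Add(Mul(A, A), 9) = Add(Pow(A, 2), 9) = Add(9, Pow(A, 2)))
Pow(Add(17607, Function('J')(Mul(Add(-28, 74), Pow(Add(-70, 111), -1)))), -1) = Pow(Add(17607, Add(9, Pow(Mul(Add(-28, 74), Pow(Add(-70, 111), -1)), 2))), -1) = Pow(Add(17607, Add(9, Pow(Mul(46, Pow(41, -1)), 2))), -1) = Pow(Add(17607, Add(9, Pow(Mul(46, Rational(1, 41)), 2))), -1) = Pow(Add(17607, Add(9, Pow(Rational(46, 41), 2))), -1) = Pow(Add(17607, Add(9, Rational(2116, 1681))), -1) = Pow(Add(17607, Rational(17245, 1681)), -1) = Pow(Rational(29614612, 1681), -1) = Rational(1681, 29614612)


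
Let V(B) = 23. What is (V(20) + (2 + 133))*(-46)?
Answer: -7268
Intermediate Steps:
(V(20) + (2 + 133))*(-46) = (23 + (2 + 133))*(-46) = (23 + 135)*(-46) = 158*(-46) = -7268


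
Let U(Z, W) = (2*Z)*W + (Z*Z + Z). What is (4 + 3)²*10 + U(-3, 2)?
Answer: 484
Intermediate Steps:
U(Z, W) = Z + Z² + 2*W*Z (U(Z, W) = 2*W*Z + (Z² + Z) = 2*W*Z + (Z + Z²) = Z + Z² + 2*W*Z)
(4 + 3)²*10 + U(-3, 2) = (4 + 3)²*10 - 3*(1 - 3 + 2*2) = 7²*10 - 3*(1 - 3 + 4) = 49*10 - 3*2 = 490 - 6 = 484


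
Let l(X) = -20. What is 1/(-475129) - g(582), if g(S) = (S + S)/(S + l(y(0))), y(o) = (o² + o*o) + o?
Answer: -276525359/133511249 ≈ -2.0712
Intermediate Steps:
y(o) = o + 2*o² (y(o) = (o² + o²) + o = 2*o² + o = o + 2*o²)
g(S) = 2*S/(-20 + S) (g(S) = (S + S)/(S - 20) = (2*S)/(-20 + S) = 2*S/(-20 + S))
1/(-475129) - g(582) = 1/(-475129) - 2*582/(-20 + 582) = -1/475129 - 2*582/562 = -1/475129 - 1*582/281 = -1/475129 - 582/281 = -276525359/133511249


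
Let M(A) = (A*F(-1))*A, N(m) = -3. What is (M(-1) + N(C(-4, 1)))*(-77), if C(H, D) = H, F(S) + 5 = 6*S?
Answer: 1078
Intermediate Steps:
F(S) = -5 + 6*S
M(A) = -11*A² (M(A) = (A*(-5 + 6*(-1)))*A = (A*(-5 - 6))*A = (A*(-11))*A = (-11*A)*A = -11*A²)
(M(-1) + N(C(-4, 1)))*(-77) = (-11*(-1)² - 3)*(-77) = (-11*1 - 3)*(-77) = (-11 - 3)*(-77) = -14*(-77) = 1078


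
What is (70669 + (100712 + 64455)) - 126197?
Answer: 109639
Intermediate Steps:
(70669 + (100712 + 64455)) - 126197 = (70669 + 165167) - 126197 = 235836 - 126197 = 109639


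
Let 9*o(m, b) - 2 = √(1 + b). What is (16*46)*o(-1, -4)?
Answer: 1472/9 + 736*I*√3/9 ≈ 163.56 + 141.64*I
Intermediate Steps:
o(m, b) = 2/9 + √(1 + b)/9
(16*46)*o(-1, -4) = (16*46)*(2/9 + √(1 - 4)/9) = 736*(2/9 + √(-3)/9) = 736*(2/9 + (I*√3)/9) = 736*(2/9 + I*√3/9) = 1472/9 + 736*I*√3/9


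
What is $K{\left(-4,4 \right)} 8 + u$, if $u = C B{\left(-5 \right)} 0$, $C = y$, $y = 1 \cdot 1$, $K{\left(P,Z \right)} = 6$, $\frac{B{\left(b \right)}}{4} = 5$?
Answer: $48$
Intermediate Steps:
$B{\left(b \right)} = 20$ ($B{\left(b \right)} = 4 \cdot 5 = 20$)
$y = 1$
$C = 1$
$u = 0$ ($u = 1 \cdot 20 \cdot 0 = 20 \cdot 0 = 0$)
$K{\left(-4,4 \right)} 8 + u = 6 \cdot 8 + 0 = 48 + 0 = 48$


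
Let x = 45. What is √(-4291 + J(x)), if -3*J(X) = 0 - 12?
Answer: I*√4287 ≈ 65.475*I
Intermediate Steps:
J(X) = 4 (J(X) = -(0 - 12)/3 = -⅓*(-12) = 4)
√(-4291 + J(x)) = √(-4291 + 4) = √(-4287) = I*√4287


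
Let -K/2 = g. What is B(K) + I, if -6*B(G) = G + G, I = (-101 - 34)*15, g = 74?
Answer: -5927/3 ≈ -1975.7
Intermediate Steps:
K = -148 (K = -2*74 = -148)
I = -2025 (I = -135*15 = -2025)
B(G) = -G/3 (B(G) = -(G + G)/6 = -G/3)
B(K) + I = -1/3*(-148) - 2025 = 148/3 - 2025 = -5927/3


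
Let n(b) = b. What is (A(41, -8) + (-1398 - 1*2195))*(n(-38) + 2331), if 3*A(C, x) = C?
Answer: -24622234/3 ≈ -8.2074e+6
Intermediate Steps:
A(C, x) = C/3
(A(41, -8) + (-1398 - 1*2195))*(n(-38) + 2331) = ((1/3)*41 + (-1398 - 1*2195))*(-38 + 2331) = (41/3 + (-1398 - 2195))*2293 = (41/3 - 3593)*2293 = -10738/3*2293 = -24622234/3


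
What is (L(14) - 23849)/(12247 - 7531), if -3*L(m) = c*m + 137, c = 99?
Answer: -36535/7074 ≈ -5.1647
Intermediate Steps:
L(m) = -137/3 - 33*m (L(m) = -(99*m + 137)/3 = -(137 + 99*m)/3 = -137/3 - 33*m)
(L(14) - 23849)/(12247 - 7531) = ((-137/3 - 33*14) - 23849)/(12247 - 7531) = ((-137/3 - 462) - 23849)/4716 = (-1523/3 - 23849)*(1/4716) = -73070/3*1/4716 = -36535/7074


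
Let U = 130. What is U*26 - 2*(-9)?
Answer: 3398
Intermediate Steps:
U*26 - 2*(-9) = 130*26 - 2*(-9) = 3380 + 18 = 3398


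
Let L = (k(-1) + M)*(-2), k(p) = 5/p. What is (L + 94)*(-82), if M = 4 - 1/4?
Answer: -7913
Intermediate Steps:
M = 15/4 (M = 4 - 1*¼ = 4 - ¼ = 15/4 ≈ 3.7500)
L = 5/2 (L = (5/(-1) + 15/4)*(-2) = (5*(-1) + 15/4)*(-2) = (-5 + 15/4)*(-2) = -5/4*(-2) = 5/2 ≈ 2.5000)
(L + 94)*(-82) = (5/2 + 94)*(-82) = (193/2)*(-82) = -7913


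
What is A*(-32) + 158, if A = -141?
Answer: 4670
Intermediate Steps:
A*(-32) + 158 = -141*(-32) + 158 = 4512 + 158 = 4670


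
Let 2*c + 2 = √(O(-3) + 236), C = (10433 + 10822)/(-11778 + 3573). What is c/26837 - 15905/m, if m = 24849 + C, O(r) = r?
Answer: -233496430281/364741291282 + √233/53674 ≈ -0.63989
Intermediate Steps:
C = -1417/547 (C = 21255/(-8205) = 21255*(-1/8205) = -1417/547 ≈ -2.5905)
m = 13590986/547 (m = 24849 - 1417/547 = 13590986/547 ≈ 24846.)
c = -1 + √233/2 (c = -1 + √(-3 + 236)/2 = -1 + √233/2 ≈ 6.6322)
c/26837 - 15905/m = (-1 + √233/2)/26837 - 15905/13590986/547 = (-1 + √233/2)*(1/26837) - 15905*547/13590986 = (-1/26837 + √233/53674) - 8700035/13590986 = -233496430281/364741291282 + √233/53674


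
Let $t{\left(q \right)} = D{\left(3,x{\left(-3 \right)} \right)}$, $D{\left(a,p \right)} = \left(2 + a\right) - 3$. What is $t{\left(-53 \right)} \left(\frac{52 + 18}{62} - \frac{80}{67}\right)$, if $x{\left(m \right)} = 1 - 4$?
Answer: $- \frac{270}{2077} \approx -0.13$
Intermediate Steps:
$x{\left(m \right)} = -3$
$D{\left(a,p \right)} = -1 + a$
$t{\left(q \right)} = 2$ ($t{\left(q \right)} = -1 + 3 = 2$)
$t{\left(-53 \right)} \left(\frac{52 + 18}{62} - \frac{80}{67}\right) = 2 \left(\frac{52 + 18}{62} - \frac{80}{67}\right) = 2 \left(70 \cdot \frac{1}{62} - \frac{80}{67}\right) = 2 \left(\frac{35}{31} - \frac{80}{67}\right) = 2 \left(- \frac{135}{2077}\right) = - \frac{270}{2077}$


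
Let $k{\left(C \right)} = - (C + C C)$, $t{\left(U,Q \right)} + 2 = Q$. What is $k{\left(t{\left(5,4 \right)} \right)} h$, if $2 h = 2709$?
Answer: $-8127$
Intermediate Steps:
$h = \frac{2709}{2}$ ($h = \frac{1}{2} \cdot 2709 = \frac{2709}{2} \approx 1354.5$)
$t{\left(U,Q \right)} = -2 + Q$
$k{\left(C \right)} = - C - C^{2}$ ($k{\left(C \right)} = - (C + C^{2}) = - C - C^{2}$)
$k{\left(t{\left(5,4 \right)} \right)} h = - \left(-2 + 4\right) \left(1 + \left(-2 + 4\right)\right) \frac{2709}{2} = \left(-1\right) 2 \left(1 + 2\right) \frac{2709}{2} = \left(-1\right) 2 \cdot 3 \cdot \frac{2709}{2} = \left(-6\right) \frac{2709}{2} = -8127$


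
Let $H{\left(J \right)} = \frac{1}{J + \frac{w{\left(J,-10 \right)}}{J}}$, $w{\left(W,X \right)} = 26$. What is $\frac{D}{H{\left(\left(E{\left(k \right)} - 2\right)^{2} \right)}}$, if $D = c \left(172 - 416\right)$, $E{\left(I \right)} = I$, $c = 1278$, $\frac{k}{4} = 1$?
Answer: $-3274236$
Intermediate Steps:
$k = 4$ ($k = 4 \cdot 1 = 4$)
$D = -311832$ ($D = 1278 \left(172 - 416\right) = 1278 \left(-244\right) = -311832$)
$H{\left(J \right)} = \frac{1}{J + \frac{26}{J}}$
$\frac{D}{H{\left(\left(E{\left(k \right)} - 2\right)^{2} \right)}} = - \frac{311832}{\left(4 - 2\right)^{2} \frac{1}{26 + \left(\left(4 - 2\right)^{2}\right)^{2}}} = - \frac{311832}{2^{2} \frac{1}{26 + \left(2^{2}\right)^{2}}} = - \frac{311832}{4 \frac{1}{26 + 4^{2}}} = - \frac{311832}{4 \frac{1}{26 + 16}} = - \frac{311832}{4 \cdot \frac{1}{42}} = - \frac{311832}{\frac{2}{21}} = \left(-311832\right) \frac{21}{2} = -3274236$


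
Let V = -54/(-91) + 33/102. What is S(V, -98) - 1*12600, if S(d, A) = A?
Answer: -12698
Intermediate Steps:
V = 2837/3094 (V = -54*(-1/91) + 33*(1/102) = 54/91 + 11/34 = 2837/3094 ≈ 0.91694)
S(V, -98) - 1*12600 = -98 - 1*12600 = -98 - 12600 = -12698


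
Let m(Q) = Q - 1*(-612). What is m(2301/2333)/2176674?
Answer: 476699/1692726814 ≈ 0.00028162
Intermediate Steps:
m(Q) = 612 + Q (m(Q) = Q + 612 = 612 + Q)
m(2301/2333)/2176674 = (612 + 2301/2333)/2176674 = (612 + 2301*(1/2333))*(1/2176674) = (612 + 2301/2333)*(1/2176674) = (1430097/2333)*(1/2176674) = 476699/1692726814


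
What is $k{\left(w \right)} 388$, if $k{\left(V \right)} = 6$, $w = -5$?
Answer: $2328$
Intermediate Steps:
$k{\left(w \right)} 388 = 6 \cdot 388 = 2328$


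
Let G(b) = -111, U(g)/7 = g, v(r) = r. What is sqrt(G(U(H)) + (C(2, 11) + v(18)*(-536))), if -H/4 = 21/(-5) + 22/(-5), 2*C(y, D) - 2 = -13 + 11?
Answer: I*sqrt(9759) ≈ 98.788*I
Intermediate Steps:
C(y, D) = 0 (C(y, D) = 1 + (-13 + 11)/2 = 1 + (1/2)*(-2) = 1 - 1 = 0)
H = 172/5 (H = -4*(21/(-5) + 22/(-5)) = -4*(21*(-1/5) + 22*(-1/5)) = -4*(-21/5 - 22/5) = -4*(-43/5) = 172/5 ≈ 34.400)
U(g) = 7*g
sqrt(G(U(H)) + (C(2, 11) + v(18)*(-536))) = sqrt(-111 + (0 + 18*(-536))) = sqrt(-111 + (0 - 9648)) = sqrt(-111 - 9648) = sqrt(-9759) = I*sqrt(9759)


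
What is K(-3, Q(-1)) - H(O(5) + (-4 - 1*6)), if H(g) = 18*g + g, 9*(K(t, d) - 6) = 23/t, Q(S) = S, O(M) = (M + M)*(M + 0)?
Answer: -20381/27 ≈ -754.85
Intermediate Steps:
O(M) = 2*M**2 (O(M) = (2*M)*M = 2*M**2)
K(t, d) = 6 + 23/(9*t) (K(t, d) = 6 + (23/t)/9 = 6 + 23/(9*t))
H(g) = 19*g
K(-3, Q(-1)) - H(O(5) + (-4 - 1*6)) = (6 + (23/9)/(-3)) - 19*(2*5**2 + (-4 - 1*6)) = (6 + (23/9)*(-1/3)) - 19*(2*25 + (-4 - 6)) = (6 - 23/27) - 19*(50 - 10) = 139/27 - 19*40 = 139/27 - 1*760 = 139/27 - 760 = -20381/27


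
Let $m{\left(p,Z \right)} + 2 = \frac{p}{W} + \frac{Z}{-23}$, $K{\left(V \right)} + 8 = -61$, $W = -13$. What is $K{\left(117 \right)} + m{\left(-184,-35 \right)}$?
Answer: $- \frac{16542}{299} \approx -55.324$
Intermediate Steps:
$K{\left(V \right)} = -69$ ($K{\left(V \right)} = -8 - 61 = -69$)
$m{\left(p,Z \right)} = -2 - \frac{p}{13} - \frac{Z}{23}$ ($m{\left(p,Z \right)} = -2 + \left(\frac{p}{-13} + \frac{Z}{-23}\right) = -2 + \left(p \left(- \frac{1}{13}\right) + Z \left(- \frac{1}{23}\right)\right) = -2 - \left(\frac{p}{13} + \frac{Z}{23}\right) = -2 - \frac{p}{13} - \frac{Z}{23}$)
$K{\left(117 \right)} + m{\left(-184,-35 \right)} = -69 - - \frac{4089}{299} = -69 + \left(-2 + \frac{184}{13} + \frac{35}{23}\right) = -69 + \frac{4089}{299} = - \frac{16542}{299}$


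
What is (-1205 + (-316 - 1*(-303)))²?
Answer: 1483524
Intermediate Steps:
(-1205 + (-316 - 1*(-303)))² = (-1205 + (-316 + 303))² = (-1205 - 13)² = (-1218)² = 1483524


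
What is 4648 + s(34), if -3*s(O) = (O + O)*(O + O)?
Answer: 9320/3 ≈ 3106.7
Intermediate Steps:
s(O) = -4*O**2/3 (s(O) = -(O + O)*(O + O)/3 = -2*O*2*O/3 = -4*O**2/3)
4648 + s(34) = 4648 - 4/3*34**2 = 4648 - 4/3*1156 = 4648 - 4624/3 = 9320/3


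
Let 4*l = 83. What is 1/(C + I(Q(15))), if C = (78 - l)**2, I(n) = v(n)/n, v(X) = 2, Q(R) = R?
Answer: 240/786647 ≈ 0.00030509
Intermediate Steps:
l = 83/4 (l = (1/4)*83 = 83/4 ≈ 20.750)
I(n) = 2/n
C = 52441/16 (C = (78 - 1*83/4)**2 = (78 - 83/4)**2 = (229/4)**2 = 52441/16 ≈ 3277.6)
1/(C + I(Q(15))) = 1/(52441/16 + 2/15) = 1/(786647/240) = 240/786647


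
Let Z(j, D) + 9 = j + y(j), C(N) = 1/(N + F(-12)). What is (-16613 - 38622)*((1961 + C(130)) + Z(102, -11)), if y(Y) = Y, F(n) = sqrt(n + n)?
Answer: 55235*(-4312*sqrt(6) + 280281*I)/(2*(sqrt(6) - 65*I)) ≈ -1.1909e+8 + 15.988*I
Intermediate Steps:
F(n) = sqrt(2)*sqrt(n) (F(n) = sqrt(2*n) = sqrt(2)*sqrt(n))
C(N) = 1/(N + 2*I*sqrt(6)) (C(N) = 1/(N + sqrt(2)*sqrt(-12)) = 1/(N + sqrt(2)*(2*I*sqrt(3))) = 1/(N + 2*I*sqrt(6)))
Z(j, D) = -9 + 2*j (Z(j, D) = -9 + (j + j) = -9 + 2*j)
(-16613 - 38622)*((1961 + C(130)) + Z(102, -11)) = (-16613 - 38622)*((1961 + 1/(130 + 2*I*sqrt(6))) + (-9 + 2*102)) = -55235*((1961 + 1/(130 + 2*I*sqrt(6))) + (-9 + 204)) = -55235*((1961 + 1/(130 + 2*I*sqrt(6))) + 195) = -55235*(2156 + 1/(130 + 2*I*sqrt(6))) = -119086660 - 55235/(130 + 2*I*sqrt(6))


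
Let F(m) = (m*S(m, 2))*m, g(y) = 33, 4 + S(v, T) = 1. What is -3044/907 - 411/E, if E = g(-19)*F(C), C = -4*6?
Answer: -57736093/17240256 ≈ -3.3489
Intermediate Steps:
S(v, T) = -3 (S(v, T) = -4 + 1 = -3)
C = -24
F(m) = -3*m**2 (F(m) = (m*(-3))*m = (-3*m)*m = -3*m**2)
E = -57024 (E = 33*(-3*(-24)**2) = 33*(-3*576) = 33*(-1728) = -57024)
-3044/907 - 411/E = -3044/907 - 411/(-57024) = -3044*1/907 - 411*(-1/57024) = -3044/907 + 137/19008 = -57736093/17240256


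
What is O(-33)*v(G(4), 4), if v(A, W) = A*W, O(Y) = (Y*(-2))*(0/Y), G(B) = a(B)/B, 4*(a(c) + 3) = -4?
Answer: 0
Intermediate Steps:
a(c) = -4 (a(c) = -3 + (¼)*(-4) = -3 - 1 = -4)
G(B) = -4/B
O(Y) = 0 (O(Y) = -2*Y*0 = 0)
O(-33)*v(G(4), 4) = 0*(-4/4*4) = 0*(-4*¼*4) = 0*(-1*4) = 0*(-4) = 0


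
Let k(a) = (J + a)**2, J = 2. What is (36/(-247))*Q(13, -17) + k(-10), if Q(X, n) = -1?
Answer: 15844/247 ≈ 64.146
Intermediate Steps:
k(a) = (2 + a)**2
(36/(-247))*Q(13, -17) + k(-10) = (36/(-247))*(-1) + (2 - 10)**2 = (36*(-1/247))*(-1) + (-8)**2 = -36/247*(-1) + 64 = 36/247 + 64 = 15844/247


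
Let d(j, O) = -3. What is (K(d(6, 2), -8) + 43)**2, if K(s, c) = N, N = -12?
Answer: 961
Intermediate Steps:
K(s, c) = -12
(K(d(6, 2), -8) + 43)**2 = (-12 + 43)**2 = 31**2 = 961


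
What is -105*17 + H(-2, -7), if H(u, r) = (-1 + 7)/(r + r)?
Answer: -12498/7 ≈ -1785.4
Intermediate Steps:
H(u, r) = 3/r (H(u, r) = 6/((2*r)) = 6*(1/(2*r)) = 3/r)
-105*17 + H(-2, -7) = -105*17 + 3/(-7) = -1785 + 3*(-⅐) = -1785 - 3/7 = -12498/7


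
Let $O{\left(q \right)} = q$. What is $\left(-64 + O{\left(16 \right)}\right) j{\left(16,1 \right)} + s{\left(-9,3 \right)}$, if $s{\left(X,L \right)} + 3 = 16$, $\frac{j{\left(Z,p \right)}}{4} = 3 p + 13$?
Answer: $-3059$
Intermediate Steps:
$j{\left(Z,p \right)} = 52 + 12 p$ ($j{\left(Z,p \right)} = 4 \left(3 p + 13\right) = 4 \left(13 + 3 p\right) = 52 + 12 p$)
$s{\left(X,L \right)} = 13$ ($s{\left(X,L \right)} = -3 + 16 = 13$)
$\left(-64 + O{\left(16 \right)}\right) j{\left(16,1 \right)} + s{\left(-9,3 \right)} = \left(-64 + 16\right) \left(52 + 12 \cdot 1\right) + 13 = - 48 \left(52 + 12\right) + 13 = \left(-48\right) 64 + 13 = -3072 + 13 = -3059$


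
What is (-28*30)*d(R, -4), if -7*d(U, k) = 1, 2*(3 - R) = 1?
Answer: 120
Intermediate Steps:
R = 5/2 (R = 3 - 1/2*1 = 3 - 1/2 = 5/2 ≈ 2.5000)
d(U, k) = -1/7 (d(U, k) = -1/7*1 = -1/7)
(-28*30)*d(R, -4) = -28*30*(-1/7) = -840*(-1/7) = 120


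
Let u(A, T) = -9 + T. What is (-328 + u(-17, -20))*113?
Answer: -40341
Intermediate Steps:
(-328 + u(-17, -20))*113 = (-328 + (-9 - 20))*113 = (-328 - 29)*113 = -357*113 = -40341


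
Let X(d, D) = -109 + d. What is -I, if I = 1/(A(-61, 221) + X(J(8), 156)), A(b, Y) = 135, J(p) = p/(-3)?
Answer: -3/70 ≈ -0.042857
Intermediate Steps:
J(p) = -p/3 (J(p) = p*(-1/3) = -p/3)
I = 3/70 (I = 1/(135 + (-109 - 1/3*8)) = 1/(135 + (-109 - 8/3)) = 1/(135 - 335/3) = 1/(70/3) = 3/70 ≈ 0.042857)
-I = -1*3/70 = -3/70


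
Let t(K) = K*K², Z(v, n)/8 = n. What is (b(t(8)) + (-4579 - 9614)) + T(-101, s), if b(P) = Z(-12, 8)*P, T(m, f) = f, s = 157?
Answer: 18732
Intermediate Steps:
Z(v, n) = 8*n
t(K) = K³
b(P) = 64*P (b(P) = (8*8)*P = 64*P)
(b(t(8)) + (-4579 - 9614)) + T(-101, s) = (64*8³ + (-4579 - 9614)) + 157 = (64*512 - 14193) + 157 = (32768 - 14193) + 157 = 18575 + 157 = 18732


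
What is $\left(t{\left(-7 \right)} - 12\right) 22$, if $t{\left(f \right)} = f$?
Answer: $-418$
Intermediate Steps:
$\left(t{\left(-7 \right)} - 12\right) 22 = \left(-7 - 12\right) 22 = \left(-19\right) 22 = -418$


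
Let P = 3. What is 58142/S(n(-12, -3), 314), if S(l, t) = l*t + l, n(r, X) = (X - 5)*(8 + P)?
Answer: -4153/1980 ≈ -2.0975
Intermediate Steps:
n(r, X) = -55 + 11*X (n(r, X) = (X - 5)*(8 + 3) = (-5 + X)*11 = -55 + 11*X)
S(l, t) = l + l*t
58142/S(n(-12, -3), 314) = 58142/(((-55 + 11*(-3))*(1 + 314))) = 58142/(((-55 - 33)*315)) = 58142/((-88*315)) = 58142/(-27720) = 58142*(-1/27720) = -4153/1980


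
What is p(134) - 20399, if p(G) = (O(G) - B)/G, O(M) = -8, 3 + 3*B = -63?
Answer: -1366726/67 ≈ -20399.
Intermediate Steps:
B = -22 (B = -1 + (⅓)*(-63) = -1 - 21 = -22)
p(G) = 14/G (p(G) = (-8 - 1*(-22))/G = (-8 + 22)/G = 14/G)
p(134) - 20399 = 14/134 - 20399 = 14*(1/134) - 20399 = 7/67 - 20399 = -1366726/67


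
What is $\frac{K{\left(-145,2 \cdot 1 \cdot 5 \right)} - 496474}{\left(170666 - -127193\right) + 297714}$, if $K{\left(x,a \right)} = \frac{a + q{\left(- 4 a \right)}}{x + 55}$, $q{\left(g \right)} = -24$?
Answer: $- \frac{22341323}{26800785} \approx -0.83361$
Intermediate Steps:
$K{\left(x,a \right)} = \frac{-24 + a}{55 + x}$ ($K{\left(x,a \right)} = \frac{a - 24}{x + 55} = \frac{-24 + a}{55 + x}$)
$\frac{K{\left(-145,2 \cdot 1 \cdot 5 \right)} - 496474}{\left(170666 - -127193\right) + 297714} = \frac{\frac{-24 + 2 \cdot 1 \cdot 5}{55 - 145} - 496474}{\left(170666 - -127193\right) + 297714} = \frac{\frac{-24 + 2 \cdot 5}{-90} - 496474}{\left(170666 + 127193\right) + 297714} = \frac{- \frac{-24 + 10}{90} - 496474}{297859 + 297714} = \frac{\left(- \frac{1}{90}\right) \left(-14\right) - 496474}{595573} = \left(\frac{7}{45} - 496474\right) \frac{1}{595573} = \left(- \frac{22341323}{45}\right) \frac{1}{595573} = - \frac{22341323}{26800785}$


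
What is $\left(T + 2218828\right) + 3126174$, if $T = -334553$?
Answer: $5010449$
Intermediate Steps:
$\left(T + 2218828\right) + 3126174 = \left(-334553 + 2218828\right) + 3126174 = 1884275 + 3126174 = 5010449$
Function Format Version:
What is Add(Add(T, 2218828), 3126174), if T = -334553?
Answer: 5010449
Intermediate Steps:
Add(Add(T, 2218828), 3126174) = Add(Add(-334553, 2218828), 3126174) = Add(1884275, 3126174) = 5010449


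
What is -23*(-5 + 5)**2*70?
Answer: 0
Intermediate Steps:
-23*(-5 + 5)**2*70 = -23*0**2*70 = -23*0*70 = 0*70 = 0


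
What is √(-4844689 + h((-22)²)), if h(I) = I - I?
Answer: I*√4844689 ≈ 2201.1*I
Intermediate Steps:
h(I) = 0
√(-4844689 + h((-22)²)) = √(-4844689 + 0) = √(-4844689) = I*√4844689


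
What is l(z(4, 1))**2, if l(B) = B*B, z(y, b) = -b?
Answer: 1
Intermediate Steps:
l(B) = B**2
l(z(4, 1))**2 = ((-1*1)**2)**2 = ((-1)**2)**2 = 1**2 = 1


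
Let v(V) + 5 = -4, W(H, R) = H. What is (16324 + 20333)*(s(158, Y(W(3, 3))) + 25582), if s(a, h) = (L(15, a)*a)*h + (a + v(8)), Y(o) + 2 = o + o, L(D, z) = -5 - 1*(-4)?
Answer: 920054043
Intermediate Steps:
L(D, z) = -1 (L(D, z) = -5 + 4 = -1)
Y(o) = -2 + 2*o (Y(o) = -2 + (o + o) = -2 + 2*o)
v(V) = -9 (v(V) = -5 - 4 = -9)
s(a, h) = -9 + a - a*h (s(a, h) = (-a)*h + (a - 9) = -a*h + (-9 + a) = -9 + a - a*h)
(16324 + 20333)*(s(158, Y(W(3, 3))) + 25582) = (16324 + 20333)*((-9 + 158 - 1*158*(-2 + 2*3)) + 25582) = 36657*((-9 + 158 - 1*158*(-2 + 6)) + 25582) = 36657*((-9 + 158 - 1*158*4) + 25582) = 36657*((-9 + 158 - 632) + 25582) = 36657*(-483 + 25582) = 36657*25099 = 920054043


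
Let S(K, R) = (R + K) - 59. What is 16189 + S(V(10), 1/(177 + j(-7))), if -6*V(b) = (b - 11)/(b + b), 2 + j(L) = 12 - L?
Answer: 187753357/11640 ≈ 16130.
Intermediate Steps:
j(L) = 10 - L (j(L) = -2 + (12 - L) = 10 - L)
V(b) = -(-11 + b)/(12*b) (V(b) = -(b - 11)/(6*(b + b)) = -(-11 + b)/(6*(2*b)) = -(-11 + b)*1/(2*b)/6 = -(-11 + b)/(12*b))
S(K, R) = -59 + K + R (S(K, R) = (K + R) - 59 = -59 + K + R)
16189 + S(V(10), 1/(177 + j(-7))) = 16189 + (-59 + (1/12)*(11 - 1*10)/10 + 1/(177 + (10 - 1*(-7)))) = 16189 + (-59 + (1/12)*(⅒)*(11 - 10) + 1/(177 + (10 + 7))) = 16189 + (-59 + (1/12)*(⅒)*1 + 1/(177 + 17)) = 16189 + (-59 + 1/120 + 1/194) = 16189 - 686603/11640 = 187753357/11640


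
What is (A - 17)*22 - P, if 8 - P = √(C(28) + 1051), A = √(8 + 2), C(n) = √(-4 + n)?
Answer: -382 + √(1051 + 2*√6) + 22*√10 ≈ -279.94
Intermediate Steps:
A = √10 ≈ 3.1623
P = 8 - √(1051 + 2*√6) (P = 8 - √(√(-4 + 28) + 1051) = 8 - √(√24 + 1051) = 8 - √(2*√6 + 1051) = 8 - √(1051 + 2*√6) ≈ -24.495)
(A - 17)*22 - P = (√10 - 17)*22 - (8 - √(1051 + 2*√6)) = (-17 + √10)*22 + (-8 + √(1051 + 2*√6)) = (-374 + 22*√10) + (-8 + √(1051 + 2*√6)) = -382 + √(1051 + 2*√6) + 22*√10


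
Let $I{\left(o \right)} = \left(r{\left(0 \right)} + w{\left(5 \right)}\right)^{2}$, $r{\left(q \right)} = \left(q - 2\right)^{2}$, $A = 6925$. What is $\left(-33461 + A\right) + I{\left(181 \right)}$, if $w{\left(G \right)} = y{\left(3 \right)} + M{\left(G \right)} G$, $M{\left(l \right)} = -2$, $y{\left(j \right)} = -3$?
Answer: $-26455$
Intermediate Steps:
$w{\left(G \right)} = -3 - 2 G$
$r{\left(q \right)} = \left(-2 + q\right)^{2}$
$I{\left(o \right)} = 81$ ($I{\left(o \right)} = \left(\left(-2 + 0\right)^{2} - 13\right)^{2} = \left(\left(-2\right)^{2} - 13\right)^{2} = \left(4 - 13\right)^{2} = \left(-9\right)^{2} = 81$)
$\left(-33461 + A\right) + I{\left(181 \right)} = \left(-33461 + 6925\right) + 81 = -26536 + 81 = -26455$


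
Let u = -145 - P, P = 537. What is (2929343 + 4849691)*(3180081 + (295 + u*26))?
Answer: 24602315205896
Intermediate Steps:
u = -682 (u = -145 - 1*537 = -145 - 537 = -682)
(2929343 + 4849691)*(3180081 + (295 + u*26)) = (2929343 + 4849691)*(3180081 + (295 - 682*26)) = 7779034*(3180081 + (295 - 17732)) = 7779034*(3180081 - 17437) = 7779034*3162644 = 24602315205896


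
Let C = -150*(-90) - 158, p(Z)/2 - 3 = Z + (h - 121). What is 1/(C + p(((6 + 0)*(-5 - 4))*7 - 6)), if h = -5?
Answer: 1/12328 ≈ 8.1116e-5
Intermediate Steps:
p(Z) = -246 + 2*Z (p(Z) = 6 + 2*(Z + (-5 - 121)) = 6 + 2*(Z - 126) = 6 + 2*(-126 + Z) = 6 + (-252 + 2*Z) = -246 + 2*Z)
C = 13342 (C = 13500 - 158 = 13342)
1/(C + p(((6 + 0)*(-5 - 4))*7 - 6)) = 1/(13342 + (-246 + 2*(((6 + 0)*(-5 - 4))*7 - 6))) = 1/(13342 + (-246 + 2*((6*(-9))*7 - 6))) = 1/(13342 + (-246 + 2*(-54*7 - 6))) = 1/(13342 + (-246 + 2*(-378 - 6))) = 1/(13342 + (-246 + 2*(-384))) = 1/(13342 + (-246 - 768)) = 1/(13342 - 1014) = 1/12328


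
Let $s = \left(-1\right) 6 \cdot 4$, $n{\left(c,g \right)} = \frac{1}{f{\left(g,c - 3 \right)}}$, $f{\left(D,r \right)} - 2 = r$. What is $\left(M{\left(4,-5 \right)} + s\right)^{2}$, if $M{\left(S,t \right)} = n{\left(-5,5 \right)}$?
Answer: $\frac{21025}{36} \approx 584.03$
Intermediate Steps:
$f{\left(D,r \right)} = 2 + r$
$n{\left(c,g \right)} = \frac{1}{-1 + c}$ ($n{\left(c,g \right)} = \frac{1}{2 + \left(c - 3\right)} = \frac{1}{2 + \left(-3 + c\right)} = \frac{1}{-1 + c}$)
$M{\left(S,t \right)} = - \frac{1}{6}$ ($M{\left(S,t \right)} = \frac{1}{-1 - 5} = \frac{1}{-6} = - \frac{1}{6}$)
$s = -24$ ($s = \left(-6\right) 4 = -24$)
$\left(M{\left(4,-5 \right)} + s\right)^{2} = \left(- \frac{1}{6} - 24\right)^{2} = \left(- \frac{145}{6}\right)^{2} = \frac{21025}{36}$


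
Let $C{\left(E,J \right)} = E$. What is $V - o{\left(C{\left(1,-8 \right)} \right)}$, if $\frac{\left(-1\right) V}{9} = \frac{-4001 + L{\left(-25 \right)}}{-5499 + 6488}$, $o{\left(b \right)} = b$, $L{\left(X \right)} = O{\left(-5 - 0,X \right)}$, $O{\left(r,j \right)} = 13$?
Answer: $\frac{34903}{989} \approx 35.291$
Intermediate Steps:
$L{\left(X \right)} = 13$
$V = \frac{35892}{989}$ ($V = - 9 \frac{-4001 + 13}{-5499 + 6488} = - 9 \left(- \frac{3988}{989}\right) = - 9 \left(\left(-3988\right) \frac{1}{989}\right) = \left(-9\right) \left(- \frac{3988}{989}\right) = \frac{35892}{989} \approx 36.291$)
$V - o{\left(C{\left(1,-8 \right)} \right)} = \frac{35892}{989} - 1 = \frac{34903}{989}$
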